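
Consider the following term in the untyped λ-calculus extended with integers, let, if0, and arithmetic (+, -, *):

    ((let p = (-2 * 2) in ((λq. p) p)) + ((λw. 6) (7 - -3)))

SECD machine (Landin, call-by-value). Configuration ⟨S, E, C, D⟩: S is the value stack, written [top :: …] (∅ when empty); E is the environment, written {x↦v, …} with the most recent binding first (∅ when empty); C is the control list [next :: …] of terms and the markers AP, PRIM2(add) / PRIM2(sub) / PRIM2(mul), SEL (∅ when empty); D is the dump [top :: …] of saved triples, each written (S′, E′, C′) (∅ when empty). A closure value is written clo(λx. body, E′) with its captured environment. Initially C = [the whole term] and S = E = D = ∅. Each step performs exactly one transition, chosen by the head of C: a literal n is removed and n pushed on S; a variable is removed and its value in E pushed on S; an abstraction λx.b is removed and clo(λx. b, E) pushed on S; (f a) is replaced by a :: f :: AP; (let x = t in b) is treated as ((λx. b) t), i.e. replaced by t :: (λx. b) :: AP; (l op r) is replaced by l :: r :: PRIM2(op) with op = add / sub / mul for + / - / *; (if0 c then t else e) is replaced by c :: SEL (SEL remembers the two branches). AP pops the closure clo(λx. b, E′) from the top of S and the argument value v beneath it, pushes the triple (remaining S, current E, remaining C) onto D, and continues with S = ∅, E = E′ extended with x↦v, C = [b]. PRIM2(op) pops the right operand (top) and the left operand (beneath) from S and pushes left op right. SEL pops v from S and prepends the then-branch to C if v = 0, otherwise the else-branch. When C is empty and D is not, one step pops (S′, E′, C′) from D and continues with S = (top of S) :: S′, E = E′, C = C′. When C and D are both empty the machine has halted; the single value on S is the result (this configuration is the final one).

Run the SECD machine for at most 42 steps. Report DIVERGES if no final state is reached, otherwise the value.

[0] ⟨S=∅; E=∅; C=[((let p = (-2 * 2) in ((λq. p) p)) + ((λw. 6) (7 - -3)))]; D=∅⟩
[1] ⟨S=∅; E=∅; C=[(let p = (-2 * 2) in ((λq. p) p)) :: ((λw. 6) (7 - -3)) :: PRIM2(add)]; D=∅⟩
[2] ⟨S=∅; E=∅; C=[(-2 * 2) :: (λp. ((λq. p) p)) :: AP :: ((λw. 6) (7 - -3)) :: PRIM2(add)]; D=∅⟩
[3] ⟨S=∅; E=∅; C=[-2 :: 2 :: PRIM2(mul) :: (λp. ((λq. p) p)) :: AP :: ((λw. 6) (7 - -3)) :: PRIM2(add)]; D=∅⟩
[4] ⟨S=[-2]; E=∅; C=[2 :: PRIM2(mul) :: (λp. ((λq. p) p)) :: AP :: ((λw. 6) (7 - -3)) :: PRIM2(add)]; D=∅⟩
[5] ⟨S=[2 :: -2]; E=∅; C=[PRIM2(mul) :: (λp. ((λq. p) p)) :: AP :: ((λw. 6) (7 - -3)) :: PRIM2(add)]; D=∅⟩
[6] ⟨S=[-4]; E=∅; C=[(λp. ((λq. p) p)) :: AP :: ((λw. 6) (7 - -3)) :: PRIM2(add)]; D=∅⟩
[7] ⟨S=[clo(λp. ((λq. p) p), ∅) :: -4]; E=∅; C=[AP :: ((λw. 6) (7 - -3)) :: PRIM2(add)]; D=∅⟩
[8] ⟨S=∅; E={p↦-4}; C=[((λq. p) p)]; D=[(∅, ∅, [((λw. 6) (7 - -3)) :: PRIM2(add)])]⟩
[9] ⟨S=∅; E={p↦-4}; C=[p :: (λq. p) :: AP]; D=[(∅, ∅, [((λw. 6) (7 - -3)) :: PRIM2(add)])]⟩
[10] ⟨S=[-4]; E={p↦-4}; C=[(λq. p) :: AP]; D=[(∅, ∅, [((λw. 6) (7 - -3)) :: PRIM2(add)])]⟩
[11] ⟨S=[clo(λq. p, {p↦-4}) :: -4]; E={p↦-4}; C=[AP]; D=[(∅, ∅, [((λw. 6) (7 - -3)) :: PRIM2(add)])]⟩
[12] ⟨S=∅; E={q↦-4, p↦-4}; C=[p]; D=[(∅, {p↦-4}, ∅) :: (∅, ∅, [((λw. 6) (7 - -3)) :: PRIM2(add)])]⟩
[13] ⟨S=[-4]; E={q↦-4, p↦-4}; C=∅; D=[(∅, {p↦-4}, ∅) :: (∅, ∅, [((λw. 6) (7 - -3)) :: PRIM2(add)])]⟩
[14] ⟨S=[-4]; E={p↦-4}; C=∅; D=[(∅, ∅, [((λw. 6) (7 - -3)) :: PRIM2(add)])]⟩
[15] ⟨S=[-4]; E=∅; C=[((λw. 6) (7 - -3)) :: PRIM2(add)]; D=∅⟩
[16] ⟨S=[-4]; E=∅; C=[(7 - -3) :: (λw. 6) :: AP :: PRIM2(add)]; D=∅⟩
[17] ⟨S=[-4]; E=∅; C=[7 :: -3 :: PRIM2(sub) :: (λw. 6) :: AP :: PRIM2(add)]; D=∅⟩
[18] ⟨S=[7 :: -4]; E=∅; C=[-3 :: PRIM2(sub) :: (λw. 6) :: AP :: PRIM2(add)]; D=∅⟩
[19] ⟨S=[-3 :: 7 :: -4]; E=∅; C=[PRIM2(sub) :: (λw. 6) :: AP :: PRIM2(add)]; D=∅⟩
[20] ⟨S=[10 :: -4]; E=∅; C=[(λw. 6) :: AP :: PRIM2(add)]; D=∅⟩
[21] ⟨S=[clo(λw. 6, ∅) :: 10 :: -4]; E=∅; C=[AP :: PRIM2(add)]; D=∅⟩
[22] ⟨S=∅; E={w↦10}; C=[6]; D=[([-4], ∅, [PRIM2(add)])]⟩
[23] ⟨S=[6]; E={w↦10}; C=∅; D=[([-4], ∅, [PRIM2(add)])]⟩
[24] ⟨S=[6 :: -4]; E=∅; C=[PRIM2(add)]; D=∅⟩
[25] ⟨S=[2]; E=∅; C=∅; D=∅⟩
→ final value 2

Answer: 2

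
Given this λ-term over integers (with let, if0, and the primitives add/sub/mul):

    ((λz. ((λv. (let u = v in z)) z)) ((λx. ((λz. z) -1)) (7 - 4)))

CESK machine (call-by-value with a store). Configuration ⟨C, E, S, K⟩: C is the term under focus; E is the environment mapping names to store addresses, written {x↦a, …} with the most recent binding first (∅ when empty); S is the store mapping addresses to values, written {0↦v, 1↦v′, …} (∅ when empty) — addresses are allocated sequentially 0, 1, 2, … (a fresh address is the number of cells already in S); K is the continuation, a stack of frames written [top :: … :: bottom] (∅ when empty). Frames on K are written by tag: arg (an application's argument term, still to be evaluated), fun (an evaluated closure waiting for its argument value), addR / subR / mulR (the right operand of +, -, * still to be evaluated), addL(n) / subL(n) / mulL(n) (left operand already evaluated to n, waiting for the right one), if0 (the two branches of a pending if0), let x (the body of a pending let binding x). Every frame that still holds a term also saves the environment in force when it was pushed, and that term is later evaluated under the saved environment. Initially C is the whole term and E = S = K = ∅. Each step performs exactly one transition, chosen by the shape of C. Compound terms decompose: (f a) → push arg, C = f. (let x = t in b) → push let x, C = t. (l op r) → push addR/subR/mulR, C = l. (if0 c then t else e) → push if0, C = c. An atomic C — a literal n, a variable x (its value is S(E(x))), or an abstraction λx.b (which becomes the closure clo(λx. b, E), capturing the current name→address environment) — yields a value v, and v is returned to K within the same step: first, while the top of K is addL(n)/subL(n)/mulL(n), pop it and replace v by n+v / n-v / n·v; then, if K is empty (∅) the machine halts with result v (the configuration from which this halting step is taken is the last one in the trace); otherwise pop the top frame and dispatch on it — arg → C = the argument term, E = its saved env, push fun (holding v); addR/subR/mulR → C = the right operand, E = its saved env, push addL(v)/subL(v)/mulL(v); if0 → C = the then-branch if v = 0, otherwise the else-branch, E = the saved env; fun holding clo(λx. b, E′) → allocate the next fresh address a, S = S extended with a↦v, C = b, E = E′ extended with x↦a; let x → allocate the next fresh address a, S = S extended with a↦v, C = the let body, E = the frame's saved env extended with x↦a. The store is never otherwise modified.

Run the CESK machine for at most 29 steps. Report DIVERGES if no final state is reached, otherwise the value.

Answer: -1

Machine steps:
t=0: ⟨C=((λz. ((λv. (let u = v in z)) z)) ((λx. ((λz. z) -1)) (7 - 4))); E=∅; S=∅; K=∅⟩
t=1: ⟨C=(λz. ((λv. (let u = v in z)) z)); E=∅; S=∅; K=[arg]⟩
t=2: ⟨C=((λx. ((λz. z) -1)) (7 - 4)); E=∅; S=∅; K=[fun]⟩
t=3: ⟨C=(λx. ((λz. z) -1)); E=∅; S=∅; K=[arg :: fun]⟩
t=4: ⟨C=(7 - 4); E=∅; S=∅; K=[fun :: fun]⟩
t=5: ⟨C=7; E=∅; S=∅; K=[subR :: fun :: fun]⟩
t=6: ⟨C=4; E=∅; S=∅; K=[subL(7) :: fun :: fun]⟩
t=7: ⟨C=((λz. z) -1); E={x↦0}; S={0↦3}; K=[fun]⟩
t=8: ⟨C=(λz. z); E={x↦0}; S={0↦3}; K=[arg :: fun]⟩
t=9: ⟨C=-1; E={x↦0}; S={0↦3}; K=[fun :: fun]⟩
t=10: ⟨C=z; E={z↦1, x↦0}; S={0↦3, 1↦-1}; K=[fun]⟩
t=11: ⟨C=((λv. (let u = v in z)) z); E={z↦2}; S={0↦3, 1↦-1, 2↦-1}; K=∅⟩
t=12: ⟨C=(λv. (let u = v in z)); E={z↦2}; S={0↦3, 1↦-1, 2↦-1}; K=[arg]⟩
t=13: ⟨C=z; E={z↦2}; S={0↦3, 1↦-1, 2↦-1}; K=[fun]⟩
t=14: ⟨C=(let u = v in z); E={v↦3, z↦2}; S={0↦3, 1↦-1, 2↦-1, 3↦-1}; K=∅⟩
t=15: ⟨C=v; E={v↦3, z↦2}; S={0↦3, 1↦-1, 2↦-1, 3↦-1}; K=[let u]⟩
t=16: ⟨C=z; E={u↦4, v↦3, z↦2}; S={0↦3, 1↦-1, 2↦-1, 3↦-1, 4↦-1}; K=∅⟩
→ final value -1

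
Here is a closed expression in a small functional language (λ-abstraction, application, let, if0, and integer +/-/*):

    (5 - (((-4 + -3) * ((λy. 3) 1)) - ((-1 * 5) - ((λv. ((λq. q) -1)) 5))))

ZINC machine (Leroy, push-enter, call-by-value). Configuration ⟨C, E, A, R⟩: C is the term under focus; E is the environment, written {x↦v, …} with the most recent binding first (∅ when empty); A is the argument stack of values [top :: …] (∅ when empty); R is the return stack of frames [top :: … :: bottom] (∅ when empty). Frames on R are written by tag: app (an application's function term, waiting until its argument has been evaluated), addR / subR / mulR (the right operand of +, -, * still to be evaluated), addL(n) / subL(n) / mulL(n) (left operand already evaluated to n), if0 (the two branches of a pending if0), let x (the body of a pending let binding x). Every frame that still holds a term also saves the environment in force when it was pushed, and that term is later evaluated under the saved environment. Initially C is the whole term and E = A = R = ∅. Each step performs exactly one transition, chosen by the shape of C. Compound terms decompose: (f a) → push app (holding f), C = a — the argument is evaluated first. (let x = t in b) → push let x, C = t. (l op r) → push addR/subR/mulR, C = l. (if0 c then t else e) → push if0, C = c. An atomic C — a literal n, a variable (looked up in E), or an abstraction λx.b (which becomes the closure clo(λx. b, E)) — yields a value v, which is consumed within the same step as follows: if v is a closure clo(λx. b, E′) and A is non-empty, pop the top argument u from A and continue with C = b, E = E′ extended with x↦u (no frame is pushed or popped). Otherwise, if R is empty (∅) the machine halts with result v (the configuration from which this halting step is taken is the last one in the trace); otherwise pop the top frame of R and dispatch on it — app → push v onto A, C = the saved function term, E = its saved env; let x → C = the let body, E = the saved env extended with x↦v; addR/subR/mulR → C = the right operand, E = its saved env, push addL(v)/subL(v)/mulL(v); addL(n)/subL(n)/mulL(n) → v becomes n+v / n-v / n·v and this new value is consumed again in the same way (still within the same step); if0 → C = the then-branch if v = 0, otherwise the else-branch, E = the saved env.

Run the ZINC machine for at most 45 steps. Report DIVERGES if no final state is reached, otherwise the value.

0. ⟨C=(5 - (((-4 + -3) * ((λy. 3) 1)) - ((-1 * 5) - ((λv. ((λq. q) -1)) 5)))); E=∅; A=∅; R=∅⟩
1. ⟨C=5; E=∅; A=∅; R=[subR]⟩
2. ⟨C=(((-4 + -3) * ((λy. 3) 1)) - ((-1 * 5) - ((λv. ((λq. q) -1)) 5))); E=∅; A=∅; R=[subL(5)]⟩
3. ⟨C=((-4 + -3) * ((λy. 3) 1)); E=∅; A=∅; R=[subR :: subL(5)]⟩
4. ⟨C=(-4 + -3); E=∅; A=∅; R=[mulR :: subR :: subL(5)]⟩
5. ⟨C=-4; E=∅; A=∅; R=[addR :: mulR :: subR :: subL(5)]⟩
6. ⟨C=-3; E=∅; A=∅; R=[addL(-4) :: mulR :: subR :: subL(5)]⟩
7. ⟨C=((λy. 3) 1); E=∅; A=∅; R=[mulL(-7) :: subR :: subL(5)]⟩
8. ⟨C=1; E=∅; A=∅; R=[app :: mulL(-7) :: subR :: subL(5)]⟩
9. ⟨C=(λy. 3); E=∅; A=[1]; R=[mulL(-7) :: subR :: subL(5)]⟩
10. ⟨C=3; E={y↦1}; A=∅; R=[mulL(-7) :: subR :: subL(5)]⟩
11. ⟨C=((-1 * 5) - ((λv. ((λq. q) -1)) 5)); E=∅; A=∅; R=[subL(-21) :: subL(5)]⟩
12. ⟨C=(-1 * 5); E=∅; A=∅; R=[subR :: subL(-21) :: subL(5)]⟩
13. ⟨C=-1; E=∅; A=∅; R=[mulR :: subR :: subL(-21) :: subL(5)]⟩
14. ⟨C=5; E=∅; A=∅; R=[mulL(-1) :: subR :: subL(-21) :: subL(5)]⟩
15. ⟨C=((λv. ((λq. q) -1)) 5); E=∅; A=∅; R=[subL(-5) :: subL(-21) :: subL(5)]⟩
16. ⟨C=5; E=∅; A=∅; R=[app :: subL(-5) :: subL(-21) :: subL(5)]⟩
17. ⟨C=(λv. ((λq. q) -1)); E=∅; A=[5]; R=[subL(-5) :: subL(-21) :: subL(5)]⟩
18. ⟨C=((λq. q) -1); E={v↦5}; A=∅; R=[subL(-5) :: subL(-21) :: subL(5)]⟩
19. ⟨C=-1; E={v↦5}; A=∅; R=[app :: subL(-5) :: subL(-21) :: subL(5)]⟩
20. ⟨C=(λq. q); E={v↦5}; A=[-1]; R=[subL(-5) :: subL(-21) :: subL(5)]⟩
21. ⟨C=q; E={q↦-1, v↦5}; A=∅; R=[subL(-5) :: subL(-21) :: subL(5)]⟩
→ final value 22

Answer: 22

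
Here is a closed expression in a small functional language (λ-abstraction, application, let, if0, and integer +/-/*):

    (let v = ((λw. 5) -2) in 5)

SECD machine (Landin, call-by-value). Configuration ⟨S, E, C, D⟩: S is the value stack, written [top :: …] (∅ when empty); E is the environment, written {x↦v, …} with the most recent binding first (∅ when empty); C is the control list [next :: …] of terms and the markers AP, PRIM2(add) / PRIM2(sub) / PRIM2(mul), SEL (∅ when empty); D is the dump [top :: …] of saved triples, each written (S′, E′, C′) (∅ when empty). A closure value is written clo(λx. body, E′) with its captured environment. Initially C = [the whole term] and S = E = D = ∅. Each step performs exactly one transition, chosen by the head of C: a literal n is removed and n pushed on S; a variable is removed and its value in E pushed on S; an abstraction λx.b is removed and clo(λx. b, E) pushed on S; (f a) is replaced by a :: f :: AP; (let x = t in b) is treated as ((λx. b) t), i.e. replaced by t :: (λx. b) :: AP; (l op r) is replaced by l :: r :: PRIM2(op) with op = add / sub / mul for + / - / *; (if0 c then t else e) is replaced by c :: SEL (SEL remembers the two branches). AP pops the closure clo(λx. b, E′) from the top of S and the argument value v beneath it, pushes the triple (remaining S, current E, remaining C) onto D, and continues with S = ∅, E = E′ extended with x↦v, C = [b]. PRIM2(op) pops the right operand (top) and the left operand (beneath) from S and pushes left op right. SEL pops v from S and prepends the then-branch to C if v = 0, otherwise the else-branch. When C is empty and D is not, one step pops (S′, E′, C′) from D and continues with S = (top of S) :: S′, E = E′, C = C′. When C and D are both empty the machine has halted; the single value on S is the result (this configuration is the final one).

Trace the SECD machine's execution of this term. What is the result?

Answer: 5

Derivation:
step 0: <S=∅, E=∅, C=[(let v = ((λw. 5) -2) in 5)], D=∅>
step 1: <S=∅, E=∅, C=[((λw. 5) -2) :: (λv. 5) :: AP], D=∅>
step 2: <S=∅, E=∅, C=[-2 :: (λw. 5) :: AP :: (λv. 5) :: AP], D=∅>
step 3: <S=[-2], E=∅, C=[(λw. 5) :: AP :: (λv. 5) :: AP], D=∅>
step 4: <S=[clo(λw. 5, ∅) :: -2], E=∅, C=[AP :: (λv. 5) :: AP], D=∅>
step 5: <S=∅, E={w↦-2}, C=[5], D=[(∅, ∅, [(λv. 5) :: AP])]>
step 6: <S=[5], E={w↦-2}, C=∅, D=[(∅, ∅, [(λv. 5) :: AP])]>
step 7: <S=[5], E=∅, C=[(λv. 5) :: AP], D=∅>
step 8: <S=[clo(λv. 5, ∅) :: 5], E=∅, C=[AP], D=∅>
step 9: <S=∅, E={v↦5}, C=[5], D=[(∅, ∅, ∅)]>
step 10: <S=[5], E={v↦5}, C=∅, D=[(∅, ∅, ∅)]>
step 11: <S=[5], E=∅, C=∅, D=∅>
→ final value 5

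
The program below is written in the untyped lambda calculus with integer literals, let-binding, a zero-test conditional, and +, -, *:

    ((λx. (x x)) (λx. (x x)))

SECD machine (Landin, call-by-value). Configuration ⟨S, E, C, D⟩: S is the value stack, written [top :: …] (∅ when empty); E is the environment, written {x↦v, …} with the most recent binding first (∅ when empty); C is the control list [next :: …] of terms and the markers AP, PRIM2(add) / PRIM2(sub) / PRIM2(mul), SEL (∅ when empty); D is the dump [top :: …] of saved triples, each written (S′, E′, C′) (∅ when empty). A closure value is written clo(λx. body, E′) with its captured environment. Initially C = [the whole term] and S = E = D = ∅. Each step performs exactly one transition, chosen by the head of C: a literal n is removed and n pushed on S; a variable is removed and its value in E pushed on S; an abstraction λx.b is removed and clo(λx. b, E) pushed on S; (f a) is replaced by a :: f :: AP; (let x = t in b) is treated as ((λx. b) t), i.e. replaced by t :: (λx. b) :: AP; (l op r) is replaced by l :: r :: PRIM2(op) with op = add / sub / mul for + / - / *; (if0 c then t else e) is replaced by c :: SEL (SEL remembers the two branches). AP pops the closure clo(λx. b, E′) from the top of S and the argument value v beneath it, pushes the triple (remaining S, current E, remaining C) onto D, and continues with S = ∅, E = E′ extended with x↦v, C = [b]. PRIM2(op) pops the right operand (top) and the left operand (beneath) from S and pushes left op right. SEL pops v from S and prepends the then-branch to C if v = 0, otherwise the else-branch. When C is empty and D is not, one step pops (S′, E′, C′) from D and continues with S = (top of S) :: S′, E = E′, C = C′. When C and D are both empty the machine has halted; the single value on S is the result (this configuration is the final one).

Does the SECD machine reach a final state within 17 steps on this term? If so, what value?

0. [S=∅ | E=∅ | C=[((λx. (x x)) (λx. (x x)))] | D=∅]
1. [S=∅ | E=∅ | C=[(λx. (x x)) :: (λx. (x x)) :: AP] | D=∅]
2. [S=[clo(λx. (x x), ∅)] | E=∅ | C=[(λx. (x x)) :: AP] | D=∅]
3. [S=[clo(λx. (x x), ∅) :: clo(λx. (x x), ∅)] | E=∅ | C=[AP] | D=∅]
4. [S=∅ | E={x↦clo(λx. (x x), ∅)} | C=[(x x)] | D=[(∅, ∅, ∅)]]
5. [S=∅ | E={x↦clo(λx. (x x), ∅)} | C=[x :: x :: AP] | D=[(∅, ∅, ∅)]]
6. [S=[clo(λx. (x x), ∅)] | E={x↦clo(λx. (x x), ∅)} | C=[x :: AP] | D=[(∅, ∅, ∅)]]
7. [S=[clo(λx. (x x), ∅) :: clo(λx. (x x), ∅)] | E={x↦clo(λx. (x x), ∅)} | C=[AP] | D=[(∅, ∅, ∅)]]
8. [S=∅ | E={x↦clo(λx. (x x), ∅)} | C=[(x x)] | D=[(∅, {x↦clo(λx. (x x), ∅)}, ∅) :: (∅, ∅, ∅)]]
9. [S=∅ | E={x↦clo(λx. (x x), ∅)} | C=[x :: x :: AP] | D=[(∅, {x↦clo(λx. (x x), ∅)}, ∅) :: (∅, ∅, ∅)]]
10. [S=[clo(λx. (x x), ∅)] | E={x↦clo(λx. (x x), ∅)} | C=[x :: AP] | D=[(∅, {x↦clo(λx. (x x), ∅)}, ∅) :: (∅, ∅, ∅)]]
11. [S=[clo(λx. (x x), ∅) :: clo(λx. (x x), ∅)] | E={x↦clo(λx. (x x), ∅)} | C=[AP] | D=[(∅, {x↦clo(λx. (x x), ∅)}, ∅) :: (∅, ∅, ∅)]]
12. [S=∅ | E={x↦clo(λx. (x x), ∅)} | C=[(x x)] | D=[(∅, {x↦clo(λx. (x x), ∅)}, ∅) :: (∅, {x↦clo(λx. (x x), ∅)}, ∅) :: (∅, ∅, ∅)]]
13. [S=∅ | E={x↦clo(λx. (x x), ∅)} | C=[x :: x :: AP] | D=[(∅, {x↦clo(λx. (x x), ∅)}, ∅) :: (∅, {x↦clo(λx. (x x), ∅)}, ∅) :: (∅, ∅, ∅)]]
14. [S=[clo(λx. (x x), ∅)] | E={x↦clo(λx. (x x), ∅)} | C=[x :: AP] | D=[(∅, {x↦clo(λx. (x x), ∅)}, ∅) :: (∅, {x↦clo(λx. (x x), ∅)}, ∅) :: (∅, ∅, ∅)]]
15. [S=[clo(λx. (x x), ∅) :: clo(λx. (x x), ∅)] | E={x↦clo(λx. (x x), ∅)} | C=[AP] | D=[(∅, {x↦clo(λx. (x x), ∅)}, ∅) :: (∅, {x↦clo(λx. (x x), ∅)}, ∅) :: (∅, ∅, ∅)]]
16. [S=∅ | E={x↦clo(λx. (x x), ∅)} | C=[(x x)] | D=[(∅, {x↦clo(λx. (x x), ∅)}, ∅) :: (∅, {x↦clo(λx. (x x), ∅)}, ∅) :: (∅, {x↦clo(λx. (x x), ∅)}, ∅) :: (∅, ∅, ∅)]]
17. [S=∅ | E={x↦clo(λx. (x x), ∅)} | C=[x :: x :: AP] | D=[(∅, {x↦clo(λx. (x x), ∅)}, ∅) :: (∅, {x↦clo(λx. (x x), ∅)}, ∅) :: (∅, {x↦clo(λx. (x x), ∅)}, ∅) :: (∅, ∅, ∅)]]
→ 17 transitions taken and the configuration is still not final: no result within 17 steps

Answer: DIVERGES (no final state within 17 steps)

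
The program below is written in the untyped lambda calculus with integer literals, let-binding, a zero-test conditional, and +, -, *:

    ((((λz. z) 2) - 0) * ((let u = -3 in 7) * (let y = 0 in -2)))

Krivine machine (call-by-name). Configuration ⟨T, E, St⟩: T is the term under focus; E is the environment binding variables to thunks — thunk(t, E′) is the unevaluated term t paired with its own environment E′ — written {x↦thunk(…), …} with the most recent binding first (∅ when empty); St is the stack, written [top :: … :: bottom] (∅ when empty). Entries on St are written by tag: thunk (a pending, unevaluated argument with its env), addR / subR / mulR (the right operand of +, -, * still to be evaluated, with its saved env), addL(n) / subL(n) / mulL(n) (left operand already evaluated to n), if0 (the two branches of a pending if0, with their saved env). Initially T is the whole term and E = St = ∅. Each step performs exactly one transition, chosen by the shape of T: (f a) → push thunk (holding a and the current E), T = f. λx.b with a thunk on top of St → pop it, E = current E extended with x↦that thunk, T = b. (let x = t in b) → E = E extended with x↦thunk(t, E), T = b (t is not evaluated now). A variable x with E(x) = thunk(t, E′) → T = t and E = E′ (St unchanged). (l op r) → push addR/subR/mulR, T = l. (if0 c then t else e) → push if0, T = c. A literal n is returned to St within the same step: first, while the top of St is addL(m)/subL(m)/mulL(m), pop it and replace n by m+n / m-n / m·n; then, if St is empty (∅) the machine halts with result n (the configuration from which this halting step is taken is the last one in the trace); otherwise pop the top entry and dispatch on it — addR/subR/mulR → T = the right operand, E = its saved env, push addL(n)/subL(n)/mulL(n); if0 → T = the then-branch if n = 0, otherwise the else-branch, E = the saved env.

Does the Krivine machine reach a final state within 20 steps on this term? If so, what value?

0. ⟨T=((((λz. z) 2) - 0) * ((let u = -3 in 7) * (let y = 0 in -2))); E=∅; St=∅⟩
1. ⟨T=(((λz. z) 2) - 0); E=∅; St=[mulR]⟩
2. ⟨T=((λz. z) 2); E=∅; St=[subR :: mulR]⟩
3. ⟨T=(λz. z); E=∅; St=[thunk :: subR :: mulR]⟩
4. ⟨T=z; E={z↦thunk(2, ∅)}; St=[subR :: mulR]⟩
5. ⟨T=2; E=∅; St=[subR :: mulR]⟩
6. ⟨T=0; E=∅; St=[subL(2) :: mulR]⟩
7. ⟨T=((let u = -3 in 7) * (let y = 0 in -2)); E=∅; St=[mulL(2)]⟩
8. ⟨T=(let u = -3 in 7); E=∅; St=[mulR :: mulL(2)]⟩
9. ⟨T=7; E={u↦thunk(-3, ∅)}; St=[mulR :: mulL(2)]⟩
10. ⟨T=(let y = 0 in -2); E=∅; St=[mulL(7) :: mulL(2)]⟩
11. ⟨T=-2; E={y↦thunk(0, ∅)}; St=[mulL(7) :: mulL(2)]⟩
→ final value -28

Answer: -28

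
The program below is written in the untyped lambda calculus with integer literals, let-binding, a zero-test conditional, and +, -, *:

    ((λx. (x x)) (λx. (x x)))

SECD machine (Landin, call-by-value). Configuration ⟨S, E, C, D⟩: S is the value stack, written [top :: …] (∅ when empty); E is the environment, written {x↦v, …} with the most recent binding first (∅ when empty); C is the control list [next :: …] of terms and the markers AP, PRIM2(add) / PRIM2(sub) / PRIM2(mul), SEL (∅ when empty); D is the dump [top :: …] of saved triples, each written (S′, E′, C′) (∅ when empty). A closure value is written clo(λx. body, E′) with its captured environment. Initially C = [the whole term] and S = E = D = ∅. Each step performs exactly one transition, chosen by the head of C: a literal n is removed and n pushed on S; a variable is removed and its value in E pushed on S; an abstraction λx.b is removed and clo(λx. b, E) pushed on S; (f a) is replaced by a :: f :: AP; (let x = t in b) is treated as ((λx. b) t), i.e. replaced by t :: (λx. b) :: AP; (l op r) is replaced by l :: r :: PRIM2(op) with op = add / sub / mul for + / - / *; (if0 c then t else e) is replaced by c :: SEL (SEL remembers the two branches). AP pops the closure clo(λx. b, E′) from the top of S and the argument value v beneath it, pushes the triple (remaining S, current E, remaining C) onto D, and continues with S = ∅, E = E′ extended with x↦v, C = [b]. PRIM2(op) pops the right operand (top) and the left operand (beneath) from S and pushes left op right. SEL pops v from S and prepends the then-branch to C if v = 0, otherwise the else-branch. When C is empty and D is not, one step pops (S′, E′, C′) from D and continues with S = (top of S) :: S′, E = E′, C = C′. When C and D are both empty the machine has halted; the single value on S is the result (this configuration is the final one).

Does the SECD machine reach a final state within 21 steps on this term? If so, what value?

Answer: DIVERGES (no final state within 21 steps)

Machine steps:
[0] [S=∅ | E=∅ | C=[((λx. (x x)) (λx. (x x)))] | D=∅]
[1] [S=∅ | E=∅ | C=[(λx. (x x)) :: (λx. (x x)) :: AP] | D=∅]
[2] [S=[clo(λx. (x x), ∅)] | E=∅ | C=[(λx. (x x)) :: AP] | D=∅]
[3] [S=[clo(λx. (x x), ∅) :: clo(λx. (x x), ∅)] | E=∅ | C=[AP] | D=∅]
[4] [S=∅ | E={x↦clo(λx. (x x), ∅)} | C=[(x x)] | D=[(∅, ∅, ∅)]]
[5] [S=∅ | E={x↦clo(λx. (x x), ∅)} | C=[x :: x :: AP] | D=[(∅, ∅, ∅)]]
[6] [S=[clo(λx. (x x), ∅)] | E={x↦clo(λx. (x x), ∅)} | C=[x :: AP] | D=[(∅, ∅, ∅)]]
[7] [S=[clo(λx. (x x), ∅) :: clo(λx. (x x), ∅)] | E={x↦clo(λx. (x x), ∅)} | C=[AP] | D=[(∅, ∅, ∅)]]
[8] [S=∅ | E={x↦clo(λx. (x x), ∅)} | C=[(x x)] | D=[(∅, {x↦clo(λx. (x x), ∅)}, ∅) :: (∅, ∅, ∅)]]
[9] [S=∅ | E={x↦clo(λx. (x x), ∅)} | C=[x :: x :: AP] | D=[(∅, {x↦clo(λx. (x x), ∅)}, ∅) :: (∅, ∅, ∅)]]
[10] [S=[clo(λx. (x x), ∅)] | E={x↦clo(λx. (x x), ∅)} | C=[x :: AP] | D=[(∅, {x↦clo(λx. (x x), ∅)}, ∅) :: (∅, ∅, ∅)]]
[11] [S=[clo(λx. (x x), ∅) :: clo(λx. (x x), ∅)] | E={x↦clo(λx. (x x), ∅)} | C=[AP] | D=[(∅, {x↦clo(λx. (x x), ∅)}, ∅) :: (∅, ∅, ∅)]]
[12] [S=∅ | E={x↦clo(λx. (x x), ∅)} | C=[(x x)] | D=[(∅, {x↦clo(λx. (x x), ∅)}, ∅) :: (∅, {x↦clo(λx. (x x), ∅)}, ∅) :: (∅, ∅, ∅)]]
[13] [S=∅ | E={x↦clo(λx. (x x), ∅)} | C=[x :: x :: AP] | D=[(∅, {x↦clo(λx. (x x), ∅)}, ∅) :: (∅, {x↦clo(λx. (x x), ∅)}, ∅) :: (∅, ∅, ∅)]]
[14] [S=[clo(λx. (x x), ∅)] | E={x↦clo(λx. (x x), ∅)} | C=[x :: AP] | D=[(∅, {x↦clo(λx. (x x), ∅)}, ∅) :: (∅, {x↦clo(λx. (x x), ∅)}, ∅) :: (∅, ∅, ∅)]]
[15] [S=[clo(λx. (x x), ∅) :: clo(λx. (x x), ∅)] | E={x↦clo(λx. (x x), ∅)} | C=[AP] | D=[(∅, {x↦clo(λx. (x x), ∅)}, ∅) :: (∅, {x↦clo(λx. (x x), ∅)}, ∅) :: (∅, ∅, ∅)]]
[16] [S=∅ | E={x↦clo(λx. (x x), ∅)} | C=[(x x)] | D=[(∅, {x↦clo(λx. (x x), ∅)}, ∅) :: (∅, {x↦clo(λx. (x x), ∅)}, ∅) :: (∅, {x↦clo(λx. (x x), ∅)}, ∅) :: (∅, ∅, ∅)]]
[17] [S=∅ | E={x↦clo(λx. (x x), ∅)} | C=[x :: x :: AP] | D=[(∅, {x↦clo(λx. (x x), ∅)}, ∅) :: (∅, {x↦clo(λx. (x x), ∅)}, ∅) :: (∅, {x↦clo(λx. (x x), ∅)}, ∅) :: (∅, ∅, ∅)]]
[18] [S=[clo(λx. (x x), ∅)] | E={x↦clo(λx. (x x), ∅)} | C=[x :: AP] | D=[(∅, {x↦clo(λx. (x x), ∅)}, ∅) :: (∅, {x↦clo(λx. (x x), ∅)}, ∅) :: (∅, {x↦clo(λx. (x x), ∅)}, ∅) :: (∅, ∅, ∅)]]
[19] [S=[clo(λx. (x x), ∅) :: clo(λx. (x x), ∅)] | E={x↦clo(λx. (x x), ∅)} | C=[AP] | D=[(∅, {x↦clo(λx. (x x), ∅)}, ∅) :: (∅, {x↦clo(λx. (x x), ∅)}, ∅) :: (∅, {x↦clo(λx. (x x), ∅)}, ∅) :: (∅, ∅, ∅)]]
[20] [S=∅ | E={x↦clo(λx. (x x), ∅)} | C=[(x x)] | D=[(∅, {x↦clo(λx. (x x), ∅)}, ∅) :: (∅, {x↦clo(λx. (x x), ∅)}, ∅) :: (∅, {x↦clo(λx. (x x), ∅)}, ∅) :: (∅, {x↦clo(λx. (x x), ∅)}, ∅) :: (∅, ∅, ∅)]]
[21] [S=∅ | E={x↦clo(λx. (x x), ∅)} | C=[x :: x :: AP] | D=[(∅, {x↦clo(λx. (x x), ∅)}, ∅) :: (∅, {x↦clo(λx. (x x), ∅)}, ∅) :: (∅, {x↦clo(λx. (x x), ∅)}, ∅) :: (∅, {x↦clo(λx. (x x), ∅)}, ∅) :: (∅, ∅, ∅)]]
→ 21 transitions taken and the configuration is still not final: no result within 21 steps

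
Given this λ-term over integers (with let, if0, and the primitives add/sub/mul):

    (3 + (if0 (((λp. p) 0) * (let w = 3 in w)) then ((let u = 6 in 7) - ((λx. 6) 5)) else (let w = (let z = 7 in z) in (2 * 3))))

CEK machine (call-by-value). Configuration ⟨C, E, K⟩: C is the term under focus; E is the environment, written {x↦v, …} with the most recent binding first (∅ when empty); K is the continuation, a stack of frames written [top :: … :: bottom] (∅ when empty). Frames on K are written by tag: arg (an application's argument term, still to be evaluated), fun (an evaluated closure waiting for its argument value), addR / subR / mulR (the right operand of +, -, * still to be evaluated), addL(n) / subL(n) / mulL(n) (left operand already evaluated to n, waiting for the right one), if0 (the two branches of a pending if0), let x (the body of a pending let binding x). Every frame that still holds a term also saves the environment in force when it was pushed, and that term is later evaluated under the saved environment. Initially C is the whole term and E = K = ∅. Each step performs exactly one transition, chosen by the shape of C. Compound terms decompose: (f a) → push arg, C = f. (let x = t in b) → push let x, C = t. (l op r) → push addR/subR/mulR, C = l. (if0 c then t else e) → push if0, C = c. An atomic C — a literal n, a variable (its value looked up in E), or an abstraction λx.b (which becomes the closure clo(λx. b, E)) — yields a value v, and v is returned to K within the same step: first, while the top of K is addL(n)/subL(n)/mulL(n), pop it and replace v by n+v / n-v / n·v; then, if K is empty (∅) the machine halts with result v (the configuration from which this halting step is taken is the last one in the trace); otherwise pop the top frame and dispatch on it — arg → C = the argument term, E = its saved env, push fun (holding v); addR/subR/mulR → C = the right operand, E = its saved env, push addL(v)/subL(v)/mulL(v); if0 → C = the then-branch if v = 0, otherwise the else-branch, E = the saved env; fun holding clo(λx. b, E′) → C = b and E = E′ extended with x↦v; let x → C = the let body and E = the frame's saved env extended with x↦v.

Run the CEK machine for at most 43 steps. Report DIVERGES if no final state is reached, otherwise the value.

t=0: <C=(3 + (if0 (((λp. p) 0) * (let w = 3 in w)) then ((let u = 6 in 7) - ((λx. 6) 5)) else (let w = (let z = 7 in z) in (2 * 3)))), E=∅, K=∅>
t=1: <C=3, E=∅, K=[addR]>
t=2: <C=(if0 (((λp. p) 0) * (let w = 3 in w)) then ((let u = 6 in 7) - ((λx. 6) 5)) else (let w = (let z = 7 in z) in (2 * 3))), E=∅, K=[addL(3)]>
t=3: <C=(((λp. p) 0) * (let w = 3 in w)), E=∅, K=[if0 :: addL(3)]>
t=4: <C=((λp. p) 0), E=∅, K=[mulR :: if0 :: addL(3)]>
t=5: <C=(λp. p), E=∅, K=[arg :: mulR :: if0 :: addL(3)]>
t=6: <C=0, E=∅, K=[fun :: mulR :: if0 :: addL(3)]>
t=7: <C=p, E={p↦0}, K=[mulR :: if0 :: addL(3)]>
t=8: <C=(let w = 3 in w), E=∅, K=[mulL(0) :: if0 :: addL(3)]>
t=9: <C=3, E=∅, K=[let w :: mulL(0) :: if0 :: addL(3)]>
t=10: <C=w, E={w↦3}, K=[mulL(0) :: if0 :: addL(3)]>
t=11: <C=((let u = 6 in 7) - ((λx. 6) 5)), E=∅, K=[addL(3)]>
t=12: <C=(let u = 6 in 7), E=∅, K=[subR :: addL(3)]>
t=13: <C=6, E=∅, K=[let u :: subR :: addL(3)]>
t=14: <C=7, E={u↦6}, K=[subR :: addL(3)]>
t=15: <C=((λx. 6) 5), E=∅, K=[subL(7) :: addL(3)]>
t=16: <C=(λx. 6), E=∅, K=[arg :: subL(7) :: addL(3)]>
t=17: <C=5, E=∅, K=[fun :: subL(7) :: addL(3)]>
t=18: <C=6, E={x↦5}, K=[subL(7) :: addL(3)]>
→ final value 4

Answer: 4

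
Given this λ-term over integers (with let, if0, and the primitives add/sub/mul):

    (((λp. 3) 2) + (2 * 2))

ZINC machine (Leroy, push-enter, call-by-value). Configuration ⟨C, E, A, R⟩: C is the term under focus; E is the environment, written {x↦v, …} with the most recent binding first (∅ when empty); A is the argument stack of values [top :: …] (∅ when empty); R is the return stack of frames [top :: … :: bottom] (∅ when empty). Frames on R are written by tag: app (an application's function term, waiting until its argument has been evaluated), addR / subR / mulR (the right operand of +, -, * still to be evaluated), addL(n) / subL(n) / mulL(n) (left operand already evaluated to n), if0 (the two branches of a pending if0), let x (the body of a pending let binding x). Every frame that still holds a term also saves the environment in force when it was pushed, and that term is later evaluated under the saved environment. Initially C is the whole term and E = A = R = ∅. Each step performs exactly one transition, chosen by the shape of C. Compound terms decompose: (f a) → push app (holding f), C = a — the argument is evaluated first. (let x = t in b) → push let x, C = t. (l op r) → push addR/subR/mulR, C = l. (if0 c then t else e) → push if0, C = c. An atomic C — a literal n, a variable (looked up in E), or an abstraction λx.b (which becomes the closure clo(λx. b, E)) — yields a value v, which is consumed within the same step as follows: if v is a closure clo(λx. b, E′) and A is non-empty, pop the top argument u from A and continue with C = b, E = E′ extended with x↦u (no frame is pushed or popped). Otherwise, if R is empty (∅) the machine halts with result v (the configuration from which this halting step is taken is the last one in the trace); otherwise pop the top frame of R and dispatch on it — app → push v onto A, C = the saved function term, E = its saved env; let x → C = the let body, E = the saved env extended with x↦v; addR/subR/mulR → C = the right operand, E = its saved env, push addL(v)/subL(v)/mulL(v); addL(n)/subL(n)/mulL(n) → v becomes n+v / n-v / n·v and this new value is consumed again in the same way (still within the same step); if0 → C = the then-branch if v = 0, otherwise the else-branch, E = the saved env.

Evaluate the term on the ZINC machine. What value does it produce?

t=0: [C=(((λp. 3) 2) + (2 * 2)) | E=∅ | A=∅ | R=∅]
t=1: [C=((λp. 3) 2) | E=∅ | A=∅ | R=[addR]]
t=2: [C=2 | E=∅ | A=∅ | R=[app :: addR]]
t=3: [C=(λp. 3) | E=∅ | A=[2] | R=[addR]]
t=4: [C=3 | E={p↦2} | A=∅ | R=[addR]]
t=5: [C=(2 * 2) | E=∅ | A=∅ | R=[addL(3)]]
t=6: [C=2 | E=∅ | A=∅ | R=[mulR :: addL(3)]]
t=7: [C=2 | E=∅ | A=∅ | R=[mulL(2) :: addL(3)]]
→ final value 7

Answer: 7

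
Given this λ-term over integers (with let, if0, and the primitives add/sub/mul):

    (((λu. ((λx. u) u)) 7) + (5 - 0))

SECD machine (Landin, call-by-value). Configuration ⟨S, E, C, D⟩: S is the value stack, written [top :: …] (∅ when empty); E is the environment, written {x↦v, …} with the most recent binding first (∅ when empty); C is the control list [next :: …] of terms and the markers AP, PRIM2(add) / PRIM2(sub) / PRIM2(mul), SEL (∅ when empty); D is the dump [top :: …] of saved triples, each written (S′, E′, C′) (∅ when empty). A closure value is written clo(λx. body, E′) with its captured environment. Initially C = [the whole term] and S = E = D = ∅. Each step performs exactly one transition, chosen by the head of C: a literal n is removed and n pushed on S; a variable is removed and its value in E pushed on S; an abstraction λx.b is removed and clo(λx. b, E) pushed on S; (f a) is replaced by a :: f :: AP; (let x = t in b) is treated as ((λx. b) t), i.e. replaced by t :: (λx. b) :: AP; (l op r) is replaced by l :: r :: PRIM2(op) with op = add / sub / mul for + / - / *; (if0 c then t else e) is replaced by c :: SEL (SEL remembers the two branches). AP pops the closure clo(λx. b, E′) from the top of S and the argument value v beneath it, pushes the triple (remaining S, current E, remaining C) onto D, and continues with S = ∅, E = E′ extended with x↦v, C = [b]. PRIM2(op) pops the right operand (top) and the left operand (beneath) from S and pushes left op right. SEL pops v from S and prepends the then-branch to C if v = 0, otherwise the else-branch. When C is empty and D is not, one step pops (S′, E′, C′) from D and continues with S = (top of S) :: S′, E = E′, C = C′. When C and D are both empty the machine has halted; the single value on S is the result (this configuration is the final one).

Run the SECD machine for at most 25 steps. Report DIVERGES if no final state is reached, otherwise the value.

Answer: 12

Execution trace:
t=0: ⟨S=∅; E=∅; C=[(((λu. ((λx. u) u)) 7) + (5 - 0))]; D=∅⟩
t=1: ⟨S=∅; E=∅; C=[((λu. ((λx. u) u)) 7) :: (5 - 0) :: PRIM2(add)]; D=∅⟩
t=2: ⟨S=∅; E=∅; C=[7 :: (λu. ((λx. u) u)) :: AP :: (5 - 0) :: PRIM2(add)]; D=∅⟩
t=3: ⟨S=[7]; E=∅; C=[(λu. ((λx. u) u)) :: AP :: (5 - 0) :: PRIM2(add)]; D=∅⟩
t=4: ⟨S=[clo(λu. ((λx. u) u), ∅) :: 7]; E=∅; C=[AP :: (5 - 0) :: PRIM2(add)]; D=∅⟩
t=5: ⟨S=∅; E={u↦7}; C=[((λx. u) u)]; D=[(∅, ∅, [(5 - 0) :: PRIM2(add)])]⟩
t=6: ⟨S=∅; E={u↦7}; C=[u :: (λx. u) :: AP]; D=[(∅, ∅, [(5 - 0) :: PRIM2(add)])]⟩
t=7: ⟨S=[7]; E={u↦7}; C=[(λx. u) :: AP]; D=[(∅, ∅, [(5 - 0) :: PRIM2(add)])]⟩
t=8: ⟨S=[clo(λx. u, {u↦7}) :: 7]; E={u↦7}; C=[AP]; D=[(∅, ∅, [(5 - 0) :: PRIM2(add)])]⟩
t=9: ⟨S=∅; E={x↦7, u↦7}; C=[u]; D=[(∅, {u↦7}, ∅) :: (∅, ∅, [(5 - 0) :: PRIM2(add)])]⟩
t=10: ⟨S=[7]; E={x↦7, u↦7}; C=∅; D=[(∅, {u↦7}, ∅) :: (∅, ∅, [(5 - 0) :: PRIM2(add)])]⟩
t=11: ⟨S=[7]; E={u↦7}; C=∅; D=[(∅, ∅, [(5 - 0) :: PRIM2(add)])]⟩
t=12: ⟨S=[7]; E=∅; C=[(5 - 0) :: PRIM2(add)]; D=∅⟩
t=13: ⟨S=[7]; E=∅; C=[5 :: 0 :: PRIM2(sub) :: PRIM2(add)]; D=∅⟩
t=14: ⟨S=[5 :: 7]; E=∅; C=[0 :: PRIM2(sub) :: PRIM2(add)]; D=∅⟩
t=15: ⟨S=[0 :: 5 :: 7]; E=∅; C=[PRIM2(sub) :: PRIM2(add)]; D=∅⟩
t=16: ⟨S=[5 :: 7]; E=∅; C=[PRIM2(add)]; D=∅⟩
t=17: ⟨S=[12]; E=∅; C=∅; D=∅⟩
→ final value 12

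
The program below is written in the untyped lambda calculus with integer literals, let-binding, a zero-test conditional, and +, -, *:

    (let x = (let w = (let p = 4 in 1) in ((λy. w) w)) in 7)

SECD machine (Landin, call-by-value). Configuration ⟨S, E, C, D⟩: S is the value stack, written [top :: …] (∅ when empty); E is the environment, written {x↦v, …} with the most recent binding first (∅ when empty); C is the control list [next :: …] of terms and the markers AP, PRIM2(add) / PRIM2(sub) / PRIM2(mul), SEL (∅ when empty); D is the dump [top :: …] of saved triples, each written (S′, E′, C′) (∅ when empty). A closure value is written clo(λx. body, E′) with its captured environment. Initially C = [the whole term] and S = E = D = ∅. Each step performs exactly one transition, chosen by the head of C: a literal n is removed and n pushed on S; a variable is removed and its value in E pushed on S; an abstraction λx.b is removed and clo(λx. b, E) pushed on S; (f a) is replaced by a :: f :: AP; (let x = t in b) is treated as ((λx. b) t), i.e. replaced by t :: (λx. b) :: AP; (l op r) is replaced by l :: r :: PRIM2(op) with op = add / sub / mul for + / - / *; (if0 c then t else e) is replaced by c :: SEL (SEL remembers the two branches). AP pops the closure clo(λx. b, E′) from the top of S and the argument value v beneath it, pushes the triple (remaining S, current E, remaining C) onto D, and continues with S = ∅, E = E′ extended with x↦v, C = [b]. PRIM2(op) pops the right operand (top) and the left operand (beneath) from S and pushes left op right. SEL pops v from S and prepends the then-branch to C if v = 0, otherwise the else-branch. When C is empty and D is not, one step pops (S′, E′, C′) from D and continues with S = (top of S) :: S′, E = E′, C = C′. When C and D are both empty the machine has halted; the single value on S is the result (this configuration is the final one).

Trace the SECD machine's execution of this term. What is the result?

Answer: 7

Derivation:
[0] ⟨S=∅; E=∅; C=[(let x = (let w = (let p = 4 in 1) in ((λy. w) w)) in 7)]; D=∅⟩
[1] ⟨S=∅; E=∅; C=[(let w = (let p = 4 in 1) in ((λy. w) w)) :: (λx. 7) :: AP]; D=∅⟩
[2] ⟨S=∅; E=∅; C=[(let p = 4 in 1) :: (λw. ((λy. w) w)) :: AP :: (λx. 7) :: AP]; D=∅⟩
[3] ⟨S=∅; E=∅; C=[4 :: (λp. 1) :: AP :: (λw. ((λy. w) w)) :: AP :: (λx. 7) :: AP]; D=∅⟩
[4] ⟨S=[4]; E=∅; C=[(λp. 1) :: AP :: (λw. ((λy. w) w)) :: AP :: (λx. 7) :: AP]; D=∅⟩
[5] ⟨S=[clo(λp. 1, ∅) :: 4]; E=∅; C=[AP :: (λw. ((λy. w) w)) :: AP :: (λx. 7) :: AP]; D=∅⟩
[6] ⟨S=∅; E={p↦4}; C=[1]; D=[(∅, ∅, [(λw. ((λy. w) w)) :: AP :: (λx. 7) :: AP])]⟩
[7] ⟨S=[1]; E={p↦4}; C=∅; D=[(∅, ∅, [(λw. ((λy. w) w)) :: AP :: (λx. 7) :: AP])]⟩
[8] ⟨S=[1]; E=∅; C=[(λw. ((λy. w) w)) :: AP :: (λx. 7) :: AP]; D=∅⟩
[9] ⟨S=[clo(λw. ((λy. w) w), ∅) :: 1]; E=∅; C=[AP :: (λx. 7) :: AP]; D=∅⟩
[10] ⟨S=∅; E={w↦1}; C=[((λy. w) w)]; D=[(∅, ∅, [(λx. 7) :: AP])]⟩
[11] ⟨S=∅; E={w↦1}; C=[w :: (λy. w) :: AP]; D=[(∅, ∅, [(λx. 7) :: AP])]⟩
[12] ⟨S=[1]; E={w↦1}; C=[(λy. w) :: AP]; D=[(∅, ∅, [(λx. 7) :: AP])]⟩
[13] ⟨S=[clo(λy. w, {w↦1}) :: 1]; E={w↦1}; C=[AP]; D=[(∅, ∅, [(λx. 7) :: AP])]⟩
[14] ⟨S=∅; E={y↦1, w↦1}; C=[w]; D=[(∅, {w↦1}, ∅) :: (∅, ∅, [(λx. 7) :: AP])]⟩
[15] ⟨S=[1]; E={y↦1, w↦1}; C=∅; D=[(∅, {w↦1}, ∅) :: (∅, ∅, [(λx. 7) :: AP])]⟩
[16] ⟨S=[1]; E={w↦1}; C=∅; D=[(∅, ∅, [(λx. 7) :: AP])]⟩
[17] ⟨S=[1]; E=∅; C=[(λx. 7) :: AP]; D=∅⟩
[18] ⟨S=[clo(λx. 7, ∅) :: 1]; E=∅; C=[AP]; D=∅⟩
[19] ⟨S=∅; E={x↦1}; C=[7]; D=[(∅, ∅, ∅)]⟩
[20] ⟨S=[7]; E={x↦1}; C=∅; D=[(∅, ∅, ∅)]⟩
[21] ⟨S=[7]; E=∅; C=∅; D=∅⟩
→ final value 7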